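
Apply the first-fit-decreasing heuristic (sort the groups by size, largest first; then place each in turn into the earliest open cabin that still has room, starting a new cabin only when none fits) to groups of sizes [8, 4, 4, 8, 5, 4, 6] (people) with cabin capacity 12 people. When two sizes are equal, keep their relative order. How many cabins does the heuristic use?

Sorted descending: 8, 8, 6, 5, 4, 4, 4.
  8 → cabin 1 (new)  [load 8/12]
  8 → cabin 2 (new)  [load 8/12]
  6 → cabin 3 (new)  [load 6/12]
  5 → cabin 3  [load 11/12]
  4 → cabin 1  [load 12/12]
  4 → cabin 2  [load 12/12]
  4 → cabin 4 (new)  [load 4/12]
4 cabins opened.

4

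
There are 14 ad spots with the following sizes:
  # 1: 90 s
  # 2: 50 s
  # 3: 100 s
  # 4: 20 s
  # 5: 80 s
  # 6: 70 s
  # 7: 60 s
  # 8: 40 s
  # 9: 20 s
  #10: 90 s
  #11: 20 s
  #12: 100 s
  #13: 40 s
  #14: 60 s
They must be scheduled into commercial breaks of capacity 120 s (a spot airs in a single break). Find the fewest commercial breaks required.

8

Total = 100 + 100 + 90 + 90 + 80 + 70 + 60 + 60 + 50 + 40 + 40 + 20 + 20 + 20 = 840 s.
Lower bound: ⌈840/120⌉ = 7 commercial breaks.
A packing using 8 commercial breaks:
  break 1: 100 + 20 = 120
  break 2: 100 + 20 = 120
  break 3: 90 + 20 = 110
  break 4: 90 = 90
  break 5: 80 + 40 = 120
  break 6: 70 + 50 = 120
  break 7: 60 + 60 = 120
  break 8: 40 = 40
No arrangement into 7 commercial breaks stays within capacity, so 8 is optimal.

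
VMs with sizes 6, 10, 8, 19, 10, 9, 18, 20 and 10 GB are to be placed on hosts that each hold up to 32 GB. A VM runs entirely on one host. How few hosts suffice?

Total = 20 + 19 + 18 + 10 + 10 + 10 + 9 + 8 + 6 = 110 GB.
Lower bound: ⌈110/32⌉ = 4 hosts.
A packing using 4 hosts:
  host 1: 20 + 10 = 30
  host 2: 19 + 10 = 29
  host 3: 18 + 10 = 28
  host 4: 9 + 8 + 6 = 23
This matches the lower bound, so 4 is optimal.

4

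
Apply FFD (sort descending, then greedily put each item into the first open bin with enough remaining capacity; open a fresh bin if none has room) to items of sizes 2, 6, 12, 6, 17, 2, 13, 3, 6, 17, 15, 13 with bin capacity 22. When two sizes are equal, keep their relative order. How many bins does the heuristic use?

Sorted descending: 17, 17, 15, 13, 13, 12, 6, 6, 6, 3, 2, 2.
  17 → bin 1 (new)  [load 17/22]
  17 → bin 2 (new)  [load 17/22]
  15 → bin 3 (new)  [load 15/22]
  13 → bin 4 (new)  [load 13/22]
  13 → bin 5 (new)  [load 13/22]
  12 → bin 6 (new)  [load 12/22]
  6 → bin 3  [load 21/22]
  6 → bin 4  [load 19/22]
  6 → bin 5  [load 19/22]
  3 → bin 1  [load 20/22]
  2 → bin 1  [load 22/22]
  2 → bin 2  [load 19/22]
6 bins opened.

6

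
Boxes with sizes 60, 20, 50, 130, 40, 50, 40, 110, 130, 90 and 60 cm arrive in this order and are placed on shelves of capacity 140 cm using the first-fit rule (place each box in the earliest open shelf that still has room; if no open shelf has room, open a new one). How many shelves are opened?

  60 → shelf 1 (new)  [load 60/140]
  20 → shelf 1  [load 80/140]
  50 → shelf 1  [load 130/140]
  130 → shelf 2 (new)  [load 130/140]
  40 → shelf 3 (new)  [load 40/140]
  50 → shelf 3  [load 90/140]
  40 → shelf 3  [load 130/140]
  110 → shelf 4 (new)  [load 110/140]
  130 → shelf 5 (new)  [load 130/140]
  90 → shelf 6 (new)  [load 90/140]
  60 → shelf 7 (new)  [load 60/140]
7 shelves opened.

7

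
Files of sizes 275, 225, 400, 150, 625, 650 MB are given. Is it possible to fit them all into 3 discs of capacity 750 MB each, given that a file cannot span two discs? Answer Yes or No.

Total = 2325 MB; ⌈2325/750⌉ = 4.
At least 4 discs are required, but only 3 are allowed.

No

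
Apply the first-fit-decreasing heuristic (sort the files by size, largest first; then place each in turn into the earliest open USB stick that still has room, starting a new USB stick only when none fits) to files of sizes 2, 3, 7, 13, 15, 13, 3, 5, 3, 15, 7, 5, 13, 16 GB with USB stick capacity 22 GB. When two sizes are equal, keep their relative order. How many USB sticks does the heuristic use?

6

Sorted descending: 16, 15, 15, 13, 13, 13, 7, 7, 5, 5, 3, 3, 3, 2.
  16 → USB stick 1 (new)  [load 16/22]
  15 → USB stick 2 (new)  [load 15/22]
  15 → USB stick 3 (new)  [load 15/22]
  13 → USB stick 4 (new)  [load 13/22]
  13 → USB stick 5 (new)  [load 13/22]
  13 → USB stick 6 (new)  [load 13/22]
  7 → USB stick 2  [load 22/22]
  7 → USB stick 3  [load 22/22]
  5 → USB stick 1  [load 21/22]
  5 → USB stick 4  [load 18/22]
  3 → USB stick 4  [load 21/22]
  3 → USB stick 5  [load 16/22]
  3 → USB stick 5  [load 19/22]
  2 → USB stick 5  [load 21/22]
6 USB sticks opened.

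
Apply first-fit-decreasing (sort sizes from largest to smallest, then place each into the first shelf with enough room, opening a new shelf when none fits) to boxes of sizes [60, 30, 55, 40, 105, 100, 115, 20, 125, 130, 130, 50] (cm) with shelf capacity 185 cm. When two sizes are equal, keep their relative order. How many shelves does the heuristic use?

Sorted descending: 130, 130, 125, 115, 105, 100, 60, 55, 50, 40, 30, 20.
  130 → shelf 1 (new)  [load 130/185]
  130 → shelf 2 (new)  [load 130/185]
  125 → shelf 3 (new)  [load 125/185]
  115 → shelf 4 (new)  [load 115/185]
  105 → shelf 5 (new)  [load 105/185]
  100 → shelf 6 (new)  [load 100/185]
  60 → shelf 3  [load 185/185]
  55 → shelf 1  [load 185/185]
  50 → shelf 2  [load 180/185]
  40 → shelf 4  [load 155/185]
  30 → shelf 4  [load 185/185]
  20 → shelf 5  [load 125/185]
6 shelves opened.

6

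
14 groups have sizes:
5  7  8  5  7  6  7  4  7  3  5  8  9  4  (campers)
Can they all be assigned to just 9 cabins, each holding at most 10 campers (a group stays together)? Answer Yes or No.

No

Total = 85 campers; ⌈85/10⌉ = 9.
The bound of 9 does not rule out 9, but exhaustive search shows no assignment into 9 cabins of capacity 10 campers exists — the minimum is 10.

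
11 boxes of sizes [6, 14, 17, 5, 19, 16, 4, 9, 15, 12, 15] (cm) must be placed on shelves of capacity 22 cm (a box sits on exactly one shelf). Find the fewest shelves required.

Total = 19 + 17 + 16 + 15 + 15 + 14 + 12 + 9 + 6 + 5 + 4 = 132 cm.
Lower bound: ⌈132/22⌉ = 6 shelves.
Also, 7 boxes each exceed 11 cm, and no two of those can share a shelf, so at least 7 shelves are needed.
A packing using 7 shelves:
  shelf 1: 19 = 19
  shelf 2: 17 + 5 = 22
  shelf 3: 16 + 6 = 22
  shelf 4: 15 + 4 = 19
  shelf 5: 15 = 15
  shelf 6: 14 = 14
  shelf 7: 12 + 9 = 21
This matches the lower bound, so 7 is optimal.

7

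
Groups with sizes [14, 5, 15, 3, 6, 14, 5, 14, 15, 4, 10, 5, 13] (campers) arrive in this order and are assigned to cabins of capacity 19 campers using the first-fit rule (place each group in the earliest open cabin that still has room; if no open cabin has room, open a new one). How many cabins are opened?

8

  14 → cabin 1 (new)  [load 14/19]
  5 → cabin 1  [load 19/19]
  15 → cabin 2 (new)  [load 15/19]
  3 → cabin 2  [load 18/19]
  6 → cabin 3 (new)  [load 6/19]
  14 → cabin 4 (new)  [load 14/19]
  5 → cabin 3  [load 11/19]
  14 → cabin 5 (new)  [load 14/19]
  15 → cabin 6 (new)  [load 15/19]
  4 → cabin 3  [load 15/19]
  10 → cabin 7 (new)  [load 10/19]
  5 → cabin 4  [load 19/19]
  13 → cabin 8 (new)  [load 13/19]
8 cabins opened.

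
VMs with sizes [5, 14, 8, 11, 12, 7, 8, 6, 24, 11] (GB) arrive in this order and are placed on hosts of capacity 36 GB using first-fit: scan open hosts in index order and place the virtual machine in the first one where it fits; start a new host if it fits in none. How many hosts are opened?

4

  5 → host 1 (new)  [load 5/36]
  14 → host 1  [load 19/36]
  8 → host 1  [load 27/36]
  11 → host 2 (new)  [load 11/36]
  12 → host 2  [load 23/36]
  7 → host 1  [load 34/36]
  8 → host 2  [load 31/36]
  6 → host 3 (new)  [load 6/36]
  24 → host 3  [load 30/36]
  11 → host 4 (new)  [load 11/36]
4 hosts opened.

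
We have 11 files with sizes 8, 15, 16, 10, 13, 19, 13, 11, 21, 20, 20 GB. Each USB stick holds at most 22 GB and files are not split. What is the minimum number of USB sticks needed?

9

Total = 21 + 20 + 20 + 19 + 16 + 15 + 13 + 13 + 11 + 10 + 8 = 166 GB.
Lower bound: ⌈166/22⌉ = 8 USB sticks.
A packing using 9 USB sticks:
  USB stick 1: 21 = 21
  USB stick 2: 20 = 20
  USB stick 3: 20 = 20
  USB stick 4: 19 = 19
  USB stick 5: 16 = 16
  USB stick 6: 15 = 15
  USB stick 7: 13 + 8 = 21
  USB stick 8: 13 = 13
  USB stick 9: 11 + 10 = 21
No arrangement into 8 USB sticks stays within capacity, so 9 is optimal.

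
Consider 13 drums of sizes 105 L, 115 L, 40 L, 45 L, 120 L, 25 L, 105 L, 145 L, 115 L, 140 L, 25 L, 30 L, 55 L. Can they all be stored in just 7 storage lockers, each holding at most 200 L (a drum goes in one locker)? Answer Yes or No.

Yes

A valid assignment using 7 storage lockers:
  locker 1: 145 + 55 = 200
  locker 2: 140 + 45 = 185
  locker 3: 120 + 40 + 30 = 190
  locker 4: 115 + 25 + 25 = 165
  locker 5: 115 = 115
  locker 6: 105 = 105
  locker 7: 105 = 105
Every load is within 200 L, so 7 storage lockers suffice.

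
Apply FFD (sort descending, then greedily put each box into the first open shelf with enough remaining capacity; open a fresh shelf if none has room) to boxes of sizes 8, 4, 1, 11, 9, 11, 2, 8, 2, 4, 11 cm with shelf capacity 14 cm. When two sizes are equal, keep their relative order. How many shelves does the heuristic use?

Sorted descending: 11, 11, 11, 9, 8, 8, 4, 4, 2, 2, 1.
  11 → shelf 1 (new)  [load 11/14]
  11 → shelf 2 (new)  [load 11/14]
  11 → shelf 3 (new)  [load 11/14]
  9 → shelf 4 (new)  [load 9/14]
  8 → shelf 5 (new)  [load 8/14]
  8 → shelf 6 (new)  [load 8/14]
  4 → shelf 4  [load 13/14]
  4 → shelf 5  [load 12/14]
  2 → shelf 1  [load 13/14]
  2 → shelf 2  [load 13/14]
  1 → shelf 1  [load 14/14]
6 shelves opened.

6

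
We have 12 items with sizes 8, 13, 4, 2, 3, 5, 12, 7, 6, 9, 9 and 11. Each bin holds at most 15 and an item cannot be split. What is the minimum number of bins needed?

Total = 13 + 12 + 11 + 9 + 9 + 8 + 7 + 6 + 5 + 4 + 3 + 2 = 89.
Lower bound: ⌈89/15⌉ = 6 bins.
A packing using 6 bins:
  bin 1: 13 + 2 = 15
  bin 2: 12 + 3 = 15
  bin 3: 11 + 4 = 15
  bin 4: 9 + 6 = 15
  bin 5: 9 + 5 = 14
  bin 6: 8 + 7 = 15
This matches the lower bound, so 6 is optimal.

6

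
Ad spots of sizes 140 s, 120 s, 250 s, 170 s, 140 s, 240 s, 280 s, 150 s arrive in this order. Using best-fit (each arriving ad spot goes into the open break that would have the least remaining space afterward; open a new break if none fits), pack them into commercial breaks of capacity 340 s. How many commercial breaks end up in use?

  140 → break 1 (new)  [load 140/340]
  120 → break 1  [load 260/340]
  250 → break 2 (new)  [load 250/340]
  170 → break 3 (new)  [load 170/340]
  140 → break 3  [load 310/340]
  240 → break 4 (new)  [load 240/340]
  280 → break 5 (new)  [load 280/340]
  150 → break 6 (new)  [load 150/340]
6 commercial breaks opened.

6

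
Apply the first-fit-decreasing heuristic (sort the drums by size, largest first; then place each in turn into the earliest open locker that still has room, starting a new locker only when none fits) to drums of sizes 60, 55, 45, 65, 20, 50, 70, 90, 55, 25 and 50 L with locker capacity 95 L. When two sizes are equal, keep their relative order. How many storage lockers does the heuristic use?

8

Sorted descending: 90, 70, 65, 60, 55, 55, 50, 50, 45, 25, 20.
  90 → locker 1 (new)  [load 90/95]
  70 → locker 2 (new)  [load 70/95]
  65 → locker 3 (new)  [load 65/95]
  60 → locker 4 (new)  [load 60/95]
  55 → locker 5 (new)  [load 55/95]
  55 → locker 6 (new)  [load 55/95]
  50 → locker 7 (new)  [load 50/95]
  50 → locker 8 (new)  [load 50/95]
  45 → locker 7  [load 95/95]
  25 → locker 2  [load 95/95]
  20 → locker 3  [load 85/95]
8 storage lockers opened.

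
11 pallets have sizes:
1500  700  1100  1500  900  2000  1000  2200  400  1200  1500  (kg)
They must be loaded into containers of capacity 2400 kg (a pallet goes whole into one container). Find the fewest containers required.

Total = 2200 + 2000 + 1500 + 1500 + 1500 + 1200 + 1100 + 1000 + 900 + 700 + 400 = 14000 kg.
Lower bound: ⌈14000/2400⌉ = 6 containers.
A packing using 7 containers:
  container 1: 2200 = 2200
  container 2: 2000 + 400 = 2400
  container 3: 1500 + 900 = 2400
  container 4: 1500 + 700 = 2200
  container 5: 1500 = 1500
  container 6: 1200 + 1100 = 2300
  container 7: 1000 = 1000
No arrangement into 6 containers stays within capacity, so 7 is optimal.

7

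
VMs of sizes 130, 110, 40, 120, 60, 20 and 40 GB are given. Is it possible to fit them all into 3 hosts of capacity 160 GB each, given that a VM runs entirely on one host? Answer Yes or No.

No

Total = 520 GB; ⌈520/160⌉ = 4.
At least 4 hosts are required, but only 3 are allowed.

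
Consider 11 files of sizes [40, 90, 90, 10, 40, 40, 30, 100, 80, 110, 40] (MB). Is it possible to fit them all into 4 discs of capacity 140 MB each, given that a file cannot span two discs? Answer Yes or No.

No

Total = 670 MB; ⌈670/140⌉ = 5.
At least 5 discs are required, but only 4 are allowed.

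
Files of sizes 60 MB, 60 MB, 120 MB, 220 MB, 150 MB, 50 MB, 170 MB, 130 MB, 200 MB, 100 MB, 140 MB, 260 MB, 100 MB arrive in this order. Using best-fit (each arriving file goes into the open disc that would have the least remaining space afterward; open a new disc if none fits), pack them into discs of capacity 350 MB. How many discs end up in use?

6

  60 → disc 1 (new)  [load 60/350]
  60 → disc 1  [load 120/350]
  120 → disc 1  [load 240/350]
  220 → disc 2 (new)  [load 220/350]
  150 → disc 3 (new)  [load 150/350]
  50 → disc 1  [load 290/350]
  170 → disc 3  [load 320/350]
  130 → disc 2  [load 350/350]
  200 → disc 4 (new)  [load 200/350]
  100 → disc 4  [load 300/350]
  140 → disc 5 (new)  [load 140/350]
  260 → disc 6 (new)  [load 260/350]
  100 → disc 5  [load 240/350]
6 discs opened.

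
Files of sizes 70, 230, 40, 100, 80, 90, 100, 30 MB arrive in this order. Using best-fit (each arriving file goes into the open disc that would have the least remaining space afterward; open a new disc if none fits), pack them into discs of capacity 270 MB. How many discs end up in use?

3

  70 → disc 1 (new)  [load 70/270]
  230 → disc 2 (new)  [load 230/270]
  40 → disc 2  [load 270/270]
  100 → disc 1  [load 170/270]
  80 → disc 1  [load 250/270]
  90 → disc 3 (new)  [load 90/270]
  100 → disc 3  [load 190/270]
  30 → disc 3  [load 220/270]
3 discs opened.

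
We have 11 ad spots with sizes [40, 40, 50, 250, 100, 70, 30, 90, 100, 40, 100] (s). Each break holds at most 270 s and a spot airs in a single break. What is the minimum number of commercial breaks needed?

4

Total = 250 + 100 + 100 + 100 + 90 + 70 + 50 + 40 + 40 + 40 + 30 = 910 s.
Lower bound: ⌈910/270⌉ = 4 commercial breaks.
A packing using 4 commercial breaks:
  break 1: 250 = 250
  break 2: 100 + 100 + 70 = 270
  break 3: 100 + 90 + 50 + 30 = 270
  break 4: 40 + 40 + 40 = 120
This matches the lower bound, so 4 is optimal.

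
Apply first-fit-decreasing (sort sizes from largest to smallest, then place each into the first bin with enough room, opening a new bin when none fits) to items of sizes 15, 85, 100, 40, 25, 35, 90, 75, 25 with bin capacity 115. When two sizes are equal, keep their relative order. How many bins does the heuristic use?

5

Sorted descending: 100, 90, 85, 75, 40, 35, 25, 25, 15.
  100 → bin 1 (new)  [load 100/115]
  90 → bin 2 (new)  [load 90/115]
  85 → bin 3 (new)  [load 85/115]
  75 → bin 4 (new)  [load 75/115]
  40 → bin 4  [load 115/115]
  35 → bin 5 (new)  [load 35/115]
  25 → bin 2  [load 115/115]
  25 → bin 3  [load 110/115]
  15 → bin 1  [load 115/115]
5 bins opened.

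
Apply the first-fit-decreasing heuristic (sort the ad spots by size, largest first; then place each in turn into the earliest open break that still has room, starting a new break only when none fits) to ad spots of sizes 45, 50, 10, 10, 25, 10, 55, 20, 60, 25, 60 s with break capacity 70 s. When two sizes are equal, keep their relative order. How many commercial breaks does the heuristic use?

Sorted descending: 60, 60, 55, 50, 45, 25, 25, 20, 10, 10, 10.
  60 → break 1 (new)  [load 60/70]
  60 → break 2 (new)  [load 60/70]
  55 → break 3 (new)  [load 55/70]
  50 → break 4 (new)  [load 50/70]
  45 → break 5 (new)  [load 45/70]
  25 → break 5  [load 70/70]
  25 → break 6 (new)  [load 25/70]
  20 → break 4  [load 70/70]
  10 → break 1  [load 70/70]
  10 → break 2  [load 70/70]
  10 → break 3  [load 65/70]
6 commercial breaks opened.

6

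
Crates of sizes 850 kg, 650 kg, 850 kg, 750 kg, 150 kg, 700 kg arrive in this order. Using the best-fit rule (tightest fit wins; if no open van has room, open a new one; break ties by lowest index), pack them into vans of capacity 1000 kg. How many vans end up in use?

5

  850 → van 1 (new)  [load 850/1000]
  650 → van 2 (new)  [load 650/1000]
  850 → van 3 (new)  [load 850/1000]
  750 → van 4 (new)  [load 750/1000]
  150 → van 1  [load 1000/1000]
  700 → van 5 (new)  [load 700/1000]
5 vans opened.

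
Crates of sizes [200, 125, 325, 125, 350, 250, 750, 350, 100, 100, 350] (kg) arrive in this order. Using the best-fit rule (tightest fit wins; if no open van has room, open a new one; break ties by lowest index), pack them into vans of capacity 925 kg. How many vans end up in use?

4

  200 → van 1 (new)  [load 200/925]
  125 → van 1  [load 325/925]
  325 → van 1  [load 650/925]
  125 → van 1  [load 775/925]
  350 → van 2 (new)  [load 350/925]
  250 → van 2  [load 600/925]
  750 → van 3 (new)  [load 750/925]
  350 → van 4 (new)  [load 350/925]
  100 → van 1  [load 875/925]
  100 → van 3  [load 850/925]
  350 → van 4  [load 700/925]
4 vans opened.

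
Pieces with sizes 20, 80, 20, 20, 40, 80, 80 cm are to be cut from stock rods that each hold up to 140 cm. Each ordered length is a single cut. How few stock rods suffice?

Total = 80 + 80 + 80 + 40 + 20 + 20 + 20 = 340 cm.
Lower bound: ⌈340/140⌉ = 3 stock rods.
A packing using 3 stock rods:
  stock rod 1: 80 + 40 + 20 = 140
  stock rod 2: 80 + 20 + 20 = 120
  stock rod 3: 80 = 80
This matches the lower bound, so 3 is optimal.

3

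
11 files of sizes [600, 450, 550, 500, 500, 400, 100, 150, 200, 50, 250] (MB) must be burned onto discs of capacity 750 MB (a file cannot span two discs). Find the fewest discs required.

Total = 600 + 550 + 500 + 500 + 450 + 400 + 250 + 200 + 150 + 100 + 50 = 3750 MB.
Lower bound: ⌈3750/750⌉ = 5 discs.
Also, 6 files each exceed 375 MB, and no two of those can share a disc, so at least 6 discs are needed.
A packing using 6 discs:
  disc 1: 600 + 150 = 750
  disc 2: 550 + 200 = 750
  disc 3: 500 + 250 = 750
  disc 4: 500 + 100 + 50 = 650
  disc 5: 450 = 450
  disc 6: 400 = 400
This matches the lower bound, so 6 is optimal.

6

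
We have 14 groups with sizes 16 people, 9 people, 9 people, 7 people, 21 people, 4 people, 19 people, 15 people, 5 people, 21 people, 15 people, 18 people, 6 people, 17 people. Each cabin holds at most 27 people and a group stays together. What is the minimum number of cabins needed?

8

Total = 21 + 21 + 19 + 18 + 17 + 16 + 15 + 15 + 9 + 9 + 7 + 6 + 5 + 4 = 182 people.
Lower bound: ⌈182/27⌉ = 7 cabins.
Also, 8 groups each exceed 27/2 people, and no two of those can share a cabin, so at least 8 cabins are needed.
A packing using 8 cabins:
  cabin 1: 21 + 6 = 27
  cabin 2: 21 + 5 = 26
  cabin 3: 19 + 7 = 26
  cabin 4: 18 + 9 = 27
  cabin 5: 17 + 9 = 26
  cabin 6: 16 + 4 = 20
  cabin 7: 15 = 15
  cabin 8: 15 = 15
This matches the lower bound, so 8 is optimal.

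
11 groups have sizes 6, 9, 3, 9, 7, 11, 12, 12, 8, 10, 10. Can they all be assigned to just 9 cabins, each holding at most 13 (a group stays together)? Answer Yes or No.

A valid assignment using 9 cabins:
  cabin 1: 12 = 12
  cabin 2: 12 = 12
  cabin 3: 11 = 11
  cabin 4: 10 + 3 = 13
  cabin 5: 10 = 10
  cabin 6: 9 = 9
  cabin 7: 9 = 9
  cabin 8: 8 = 8
  cabin 9: 7 + 6 = 13
Every load is within 13, so 9 cabins suffice.

Yes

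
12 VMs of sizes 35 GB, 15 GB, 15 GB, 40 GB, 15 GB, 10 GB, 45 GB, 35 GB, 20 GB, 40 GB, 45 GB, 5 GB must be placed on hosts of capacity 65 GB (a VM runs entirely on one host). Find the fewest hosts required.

6

Total = 45 + 45 + 40 + 40 + 35 + 35 + 20 + 15 + 15 + 15 + 10 + 5 = 320 GB.
Lower bound: ⌈320/65⌉ = 5 hosts.
Also, 6 VMs each exceed 65/2 GB, and no two of those can share a host, so at least 6 hosts are needed.
A packing using 6 hosts:
  host 1: 45 + 20 = 65
  host 2: 45 + 15 + 5 = 65
  host 3: 40 + 15 + 10 = 65
  host 4: 40 + 15 = 55
  host 5: 35 = 35
  host 6: 35 = 35
This matches the lower bound, so 6 is optimal.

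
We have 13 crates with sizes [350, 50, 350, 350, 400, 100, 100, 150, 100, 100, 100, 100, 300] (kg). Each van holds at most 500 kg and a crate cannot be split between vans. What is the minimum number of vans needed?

Total = 400 + 350 + 350 + 350 + 300 + 150 + 100 + 100 + 100 + 100 + 100 + 100 + 50 = 2550 kg.
Lower bound: ⌈2550/500⌉ = 6 vans.
A packing using 6 vans:
  van 1: 400 + 100 = 500
  van 2: 350 + 150 = 500
  van 3: 350 + 100 + 50 = 500
  van 4: 350 + 100 = 450
  van 5: 300 + 100 + 100 = 500
  van 6: 100 = 100
This matches the lower bound, so 6 is optimal.

6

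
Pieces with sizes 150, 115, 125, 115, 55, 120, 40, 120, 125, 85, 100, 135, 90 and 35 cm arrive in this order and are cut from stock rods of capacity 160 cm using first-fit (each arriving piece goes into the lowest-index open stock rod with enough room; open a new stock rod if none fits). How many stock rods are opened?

  150 → stock rod 1 (new)  [load 150/160]
  115 → stock rod 2 (new)  [load 115/160]
  125 → stock rod 3 (new)  [load 125/160]
  115 → stock rod 4 (new)  [load 115/160]
  55 → stock rod 5 (new)  [load 55/160]
  120 → stock rod 6 (new)  [load 120/160]
  40 → stock rod 2  [load 155/160]
  120 → stock rod 7 (new)  [load 120/160]
  125 → stock rod 8 (new)  [load 125/160]
  85 → stock rod 5  [load 140/160]
  100 → stock rod 9 (new)  [load 100/160]
  135 → stock rod 10 (new)  [load 135/160]
  90 → stock rod 11 (new)  [load 90/160]
  35 → stock rod 3  [load 160/160]
11 stock rods opened.

11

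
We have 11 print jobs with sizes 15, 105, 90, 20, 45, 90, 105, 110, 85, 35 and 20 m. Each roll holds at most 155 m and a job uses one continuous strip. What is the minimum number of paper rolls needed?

6

Total = 110 + 105 + 105 + 90 + 90 + 85 + 45 + 35 + 20 + 20 + 15 = 720 m.
Lower bound: ⌈720/155⌉ = 5 paper rolls.
Also, 6 print jobs each exceed 155/2 m, and no two of those can share a roll, so at least 6 paper rolls are needed.
A packing using 6 paper rolls:
  roll 1: 110 + 45 = 155
  roll 2: 105 + 35 + 15 = 155
  roll 3: 105 + 20 + 20 = 145
  roll 4: 90 = 90
  roll 5: 90 = 90
  roll 6: 85 = 85
This matches the lower bound, so 6 is optimal.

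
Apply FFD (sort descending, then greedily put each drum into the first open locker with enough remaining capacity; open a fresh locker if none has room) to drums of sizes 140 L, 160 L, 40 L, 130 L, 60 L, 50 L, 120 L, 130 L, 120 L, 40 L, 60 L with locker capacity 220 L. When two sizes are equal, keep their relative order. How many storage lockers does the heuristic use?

6

Sorted descending: 160, 140, 130, 130, 120, 120, 60, 60, 50, 40, 40.
  160 → locker 1 (new)  [load 160/220]
  140 → locker 2 (new)  [load 140/220]
  130 → locker 3 (new)  [load 130/220]
  130 → locker 4 (new)  [load 130/220]
  120 → locker 5 (new)  [load 120/220]
  120 → locker 6 (new)  [load 120/220]
  60 → locker 1  [load 220/220]
  60 → locker 2  [load 200/220]
  50 → locker 3  [load 180/220]
  40 → locker 3  [load 220/220]
  40 → locker 4  [load 170/220]
6 storage lockers opened.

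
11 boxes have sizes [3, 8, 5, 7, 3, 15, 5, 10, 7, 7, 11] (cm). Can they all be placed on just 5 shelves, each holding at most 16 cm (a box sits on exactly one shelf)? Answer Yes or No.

No

Total = 81 cm; ⌈81/16⌉ = 6.
At least 6 shelves are required, but only 5 are allowed.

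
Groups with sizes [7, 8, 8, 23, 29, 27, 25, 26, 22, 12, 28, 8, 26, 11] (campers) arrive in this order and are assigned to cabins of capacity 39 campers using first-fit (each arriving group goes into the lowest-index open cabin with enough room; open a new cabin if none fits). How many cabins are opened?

9

  7 → cabin 1 (new)  [load 7/39]
  8 → cabin 1  [load 15/39]
  8 → cabin 1  [load 23/39]
  23 → cabin 2 (new)  [load 23/39]
  29 → cabin 3 (new)  [load 29/39]
  27 → cabin 4 (new)  [load 27/39]
  25 → cabin 5 (new)  [load 25/39]
  26 → cabin 6 (new)  [load 26/39]
  22 → cabin 7 (new)  [load 22/39]
  12 → cabin 1  [load 35/39]
  28 → cabin 8 (new)  [load 28/39]
  8 → cabin 2  [load 31/39]
  26 → cabin 9 (new)  [load 26/39]
  11 → cabin 4  [load 38/39]
9 cabins opened.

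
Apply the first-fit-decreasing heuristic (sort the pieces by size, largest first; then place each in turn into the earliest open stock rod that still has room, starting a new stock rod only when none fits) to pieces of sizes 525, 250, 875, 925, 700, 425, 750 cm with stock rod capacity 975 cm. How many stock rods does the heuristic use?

5

Sorted descending: 925, 875, 750, 700, 525, 425, 250.
  925 → stock rod 1 (new)  [load 925/975]
  875 → stock rod 2 (new)  [load 875/975]
  750 → stock rod 3 (new)  [load 750/975]
  700 → stock rod 4 (new)  [load 700/975]
  525 → stock rod 5 (new)  [load 525/975]
  425 → stock rod 5  [load 950/975]
  250 → stock rod 4  [load 950/975]
5 stock rods opened.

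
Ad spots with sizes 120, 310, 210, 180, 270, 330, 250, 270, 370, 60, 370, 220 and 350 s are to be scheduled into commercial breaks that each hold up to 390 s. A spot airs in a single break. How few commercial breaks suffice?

10

Total = 370 + 370 + 350 + 330 + 310 + 270 + 270 + 250 + 220 + 210 + 180 + 120 + 60 = 3310 s.
Lower bound: ⌈3310/390⌉ = 9 commercial breaks.
Also, 10 ad spots each exceed 195 s, and no two of those can share a break, so at least 10 commercial breaks are needed.
A packing using 10 commercial breaks:
  break 1: 370 = 370
  break 2: 370 = 370
  break 3: 350 = 350
  break 4: 330 + 60 = 390
  break 5: 310 = 310
  break 6: 270 + 120 = 390
  break 7: 270 = 270
  break 8: 250 = 250
  break 9: 220 = 220
  break 10: 210 + 180 = 390
This matches the lower bound, so 10 is optimal.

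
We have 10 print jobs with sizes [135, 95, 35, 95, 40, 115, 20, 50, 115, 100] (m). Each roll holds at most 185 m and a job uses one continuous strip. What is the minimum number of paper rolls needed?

6

Total = 135 + 115 + 115 + 100 + 95 + 95 + 50 + 40 + 35 + 20 = 800 m.
Lower bound: ⌈800/185⌉ = 5 paper rolls.
Also, 6 print jobs each exceed 185/2 m, and no two of those can share a roll, so at least 6 paper rolls are needed.
A packing using 6 paper rolls:
  roll 1: 135 + 50 = 185
  roll 2: 115 + 40 + 20 = 175
  roll 3: 115 + 35 = 150
  roll 4: 100 = 100
  roll 5: 95 = 95
  roll 6: 95 = 95
This matches the lower bound, so 6 is optimal.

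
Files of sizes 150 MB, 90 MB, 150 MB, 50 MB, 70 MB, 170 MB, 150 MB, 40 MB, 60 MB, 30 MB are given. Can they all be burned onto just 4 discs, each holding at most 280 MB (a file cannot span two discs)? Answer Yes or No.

A valid assignment using 4 discs:
  disc 1: 170 + 90 = 260
  disc 2: 150 + 70 + 60 = 280
  disc 3: 150 + 50 + 40 + 30 = 270
  disc 4: 150 = 150
Every load is within 280 MB, so 4 discs suffice.

Yes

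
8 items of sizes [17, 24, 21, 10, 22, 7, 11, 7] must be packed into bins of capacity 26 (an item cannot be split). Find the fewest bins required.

6

Total = 24 + 22 + 21 + 17 + 11 + 10 + 7 + 7 = 119.
Lower bound: ⌈119/26⌉ = 5 bins.
A packing using 6 bins:
  bin 1: 24 = 24
  bin 2: 22 = 22
  bin 3: 21 = 21
  bin 4: 17 + 7 = 24
  bin 5: 11 + 10 = 21
  bin 6: 7 = 7
No arrangement into 5 bins stays within capacity, so 6 is optimal.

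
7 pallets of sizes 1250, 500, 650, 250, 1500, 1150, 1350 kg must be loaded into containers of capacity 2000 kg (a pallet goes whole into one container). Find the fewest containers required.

Total = 1500 + 1350 + 1250 + 1150 + 650 + 500 + 250 = 6650 kg.
Lower bound: ⌈6650/2000⌉ = 4 containers.
A packing using 4 containers:
  container 1: 1500 + 500 = 2000
  container 2: 1350 + 650 = 2000
  container 3: 1250 + 250 = 1500
  container 4: 1150 = 1150
This matches the lower bound, so 4 is optimal.

4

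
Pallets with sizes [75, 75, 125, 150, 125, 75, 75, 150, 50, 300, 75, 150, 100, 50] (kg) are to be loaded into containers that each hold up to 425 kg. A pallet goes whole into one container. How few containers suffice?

4

Total = 300 + 150 + 150 + 150 + 125 + 125 + 100 + 75 + 75 + 75 + 75 + 75 + 50 + 50 = 1575 kg.
Lower bound: ⌈1575/425⌉ = 4 containers.
A packing using 4 containers:
  container 1: 300 + 125 = 425
  container 2: 150 + 150 + 125 = 425
  container 3: 150 + 100 + 75 + 75 = 400
  container 4: 75 + 75 + 75 + 50 + 50 = 325
This matches the lower bound, so 4 is optimal.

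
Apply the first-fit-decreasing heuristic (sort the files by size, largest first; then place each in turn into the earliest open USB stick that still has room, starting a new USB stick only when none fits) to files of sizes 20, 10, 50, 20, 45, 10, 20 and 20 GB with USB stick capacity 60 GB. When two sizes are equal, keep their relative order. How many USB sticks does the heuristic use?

4

Sorted descending: 50, 45, 20, 20, 20, 20, 10, 10.
  50 → USB stick 1 (new)  [load 50/60]
  45 → USB stick 2 (new)  [load 45/60]
  20 → USB stick 3 (new)  [load 20/60]
  20 → USB stick 3  [load 40/60]
  20 → USB stick 3  [load 60/60]
  20 → USB stick 4 (new)  [load 20/60]
  10 → USB stick 1  [load 60/60]
  10 → USB stick 2  [load 55/60]
4 USB sticks opened.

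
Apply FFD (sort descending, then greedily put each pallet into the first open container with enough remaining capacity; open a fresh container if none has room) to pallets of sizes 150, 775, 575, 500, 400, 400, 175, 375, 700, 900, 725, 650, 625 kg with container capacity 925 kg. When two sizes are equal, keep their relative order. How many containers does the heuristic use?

Sorted descending: 900, 775, 725, 700, 650, 625, 575, 500, 400, 400, 375, 175, 150.
  900 → container 1 (new)  [load 900/925]
  775 → container 2 (new)  [load 775/925]
  725 → container 3 (new)  [load 725/925]
  700 → container 4 (new)  [load 700/925]
  650 → container 5 (new)  [load 650/925]
  625 → container 6 (new)  [load 625/925]
  575 → container 7 (new)  [load 575/925]
  500 → container 8 (new)  [load 500/925]
  400 → container 8  [load 900/925]
  400 → container 9 (new)  [load 400/925]
  375 → container 9  [load 775/925]
  175 → container 3  [load 900/925]
  150 → container 2  [load 925/925]
9 containers opened.

9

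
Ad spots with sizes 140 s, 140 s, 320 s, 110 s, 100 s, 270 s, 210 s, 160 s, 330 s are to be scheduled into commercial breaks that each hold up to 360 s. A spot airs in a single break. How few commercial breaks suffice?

Total = 330 + 320 + 270 + 210 + 160 + 140 + 140 + 110 + 100 = 1780 s.
Lower bound: ⌈1780/360⌉ = 5 commercial breaks.
A packing using 6 commercial breaks:
  break 1: 330 = 330
  break 2: 320 = 320
  break 3: 270 = 270
  break 4: 210 + 140 = 350
  break 5: 160 + 140 = 300
  break 6: 110 + 100 = 210
No arrangement into 5 commercial breaks stays within capacity, so 6 is optimal.

6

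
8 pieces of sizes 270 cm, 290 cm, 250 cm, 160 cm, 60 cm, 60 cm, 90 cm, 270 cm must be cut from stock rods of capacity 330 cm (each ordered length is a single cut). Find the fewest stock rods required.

5

Total = 290 + 270 + 270 + 250 + 160 + 90 + 60 + 60 = 1450 cm.
Lower bound: ⌈1450/330⌉ = 5 stock rods.
A packing using 5 stock rods:
  stock rod 1: 290 = 290
  stock rod 2: 270 + 60 = 330
  stock rod 3: 270 + 60 = 330
  stock rod 4: 250 = 250
  stock rod 5: 160 + 90 = 250
This matches the lower bound, so 5 is optimal.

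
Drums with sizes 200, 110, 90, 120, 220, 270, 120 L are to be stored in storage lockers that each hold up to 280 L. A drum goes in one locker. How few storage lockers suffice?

Total = 270 + 220 + 200 + 120 + 120 + 110 + 90 = 1130 L.
Lower bound: ⌈1130/280⌉ = 5 storage lockers.
A packing using 5 storage lockers:
  locker 1: 270 = 270
  locker 2: 220 = 220
  locker 3: 200 = 200
  locker 4: 120 + 120 = 240
  locker 5: 110 + 90 = 200
This matches the lower bound, so 5 is optimal.

5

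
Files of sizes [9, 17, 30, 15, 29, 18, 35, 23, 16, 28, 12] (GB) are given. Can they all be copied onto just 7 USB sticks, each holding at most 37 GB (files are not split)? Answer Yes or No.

Yes

A valid assignment using 7 USB sticks:
  USB stick 1: 35 = 35
  USB stick 2: 30 = 30
  USB stick 3: 29 = 29
  USB stick 4: 28 + 9 = 37
  USB stick 5: 23 + 12 = 35
  USB stick 6: 18 + 17 = 35
  USB stick 7: 16 + 15 = 31
Every load is within 37 GB, so 7 USB sticks suffice.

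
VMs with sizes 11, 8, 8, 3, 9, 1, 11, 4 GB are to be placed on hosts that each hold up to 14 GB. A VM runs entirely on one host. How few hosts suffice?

Total = 11 + 11 + 9 + 8 + 8 + 4 + 3 + 1 = 55 GB.
Lower bound: ⌈55/14⌉ = 4 hosts.
Also, 5 VMs each exceed 7 GB, and no two of those can share a host, so at least 5 hosts are needed.
A packing using 5 hosts:
  host 1: 11 + 3 = 14
  host 2: 11 + 1 = 12
  host 3: 9 + 4 = 13
  host 4: 8 = 8
  host 5: 8 = 8
This matches the lower bound, so 5 is optimal.

5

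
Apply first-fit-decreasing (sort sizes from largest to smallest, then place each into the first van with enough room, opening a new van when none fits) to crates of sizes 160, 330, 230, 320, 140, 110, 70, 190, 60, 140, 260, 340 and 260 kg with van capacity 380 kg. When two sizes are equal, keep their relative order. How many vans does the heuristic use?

8

Sorted descending: 340, 330, 320, 260, 260, 230, 190, 160, 140, 140, 110, 70, 60.
  340 → van 1 (new)  [load 340/380]
  330 → van 2 (new)  [load 330/380]
  320 → van 3 (new)  [load 320/380]
  260 → van 4 (new)  [load 260/380]
  260 → van 5 (new)  [load 260/380]
  230 → van 6 (new)  [load 230/380]
  190 → van 7 (new)  [load 190/380]
  160 → van 7  [load 350/380]
  140 → van 6  [load 370/380]
  140 → van 8 (new)  [load 140/380]
  110 → van 4  [load 370/380]
  70 → van 5  [load 330/380]
  60 → van 3  [load 380/380]
8 vans opened.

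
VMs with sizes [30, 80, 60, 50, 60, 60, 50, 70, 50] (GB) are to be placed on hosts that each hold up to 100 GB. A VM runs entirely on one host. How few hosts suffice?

7

Total = 80 + 70 + 60 + 60 + 60 + 50 + 50 + 50 + 30 = 510 GB.
Lower bound: ⌈510/100⌉ = 6 hosts.
A packing using 7 hosts:
  host 1: 80 = 80
  host 2: 70 + 30 = 100
  host 3: 60 = 60
  host 4: 60 = 60
  host 5: 60 = 60
  host 6: 50 + 50 = 100
  host 7: 50 = 50
No arrangement into 6 hosts stays within capacity, so 7 is optimal.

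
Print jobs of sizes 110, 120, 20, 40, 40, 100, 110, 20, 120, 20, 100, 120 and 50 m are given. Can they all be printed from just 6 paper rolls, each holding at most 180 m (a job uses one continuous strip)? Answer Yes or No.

No

Total = 970 m; ⌈970/180⌉ = 6.
7 print jobs each exceed half the capacity and cannot share a roll, forcing at least 7 paper rolls.
At least 7 paper rolls are required, but only 6 are allowed.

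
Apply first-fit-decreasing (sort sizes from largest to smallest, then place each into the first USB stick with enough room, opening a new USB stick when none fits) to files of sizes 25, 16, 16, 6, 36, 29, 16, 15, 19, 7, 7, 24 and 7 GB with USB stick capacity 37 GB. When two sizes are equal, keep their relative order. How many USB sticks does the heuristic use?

Sorted descending: 36, 29, 25, 24, 19, 16, 16, 16, 15, 7, 7, 7, 6.
  36 → USB stick 1 (new)  [load 36/37]
  29 → USB stick 2 (new)  [load 29/37]
  25 → USB stick 3 (new)  [load 25/37]
  24 → USB stick 4 (new)  [load 24/37]
  19 → USB stick 5 (new)  [load 19/37]
  16 → USB stick 5  [load 35/37]
  16 → USB stick 6 (new)  [load 16/37]
  16 → USB stick 6  [load 32/37]
  15 → USB stick 7 (new)  [load 15/37]
  7 → USB stick 2  [load 36/37]
  7 → USB stick 3  [load 32/37]
  7 → USB stick 4  [load 31/37]
  6 → USB stick 4  [load 37/37]
7 USB sticks opened.

7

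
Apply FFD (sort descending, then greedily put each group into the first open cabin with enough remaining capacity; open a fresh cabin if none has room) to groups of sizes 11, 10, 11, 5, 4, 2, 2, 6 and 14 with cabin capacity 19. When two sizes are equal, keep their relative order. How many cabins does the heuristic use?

Sorted descending: 14, 11, 11, 10, 6, 5, 4, 2, 2.
  14 → cabin 1 (new)  [load 14/19]
  11 → cabin 2 (new)  [load 11/19]
  11 → cabin 3 (new)  [load 11/19]
  10 → cabin 4 (new)  [load 10/19]
  6 → cabin 2  [load 17/19]
  5 → cabin 1  [load 19/19]
  4 → cabin 3  [load 15/19]
  2 → cabin 2  [load 19/19]
  2 → cabin 3  [load 17/19]
4 cabins opened.

4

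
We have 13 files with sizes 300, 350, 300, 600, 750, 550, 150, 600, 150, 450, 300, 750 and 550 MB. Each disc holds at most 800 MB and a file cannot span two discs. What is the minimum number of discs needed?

Total = 750 + 750 + 600 + 600 + 550 + 550 + 450 + 350 + 300 + 300 + 300 + 150 + 150 = 5800 MB.
Lower bound: ⌈5800/800⌉ = 8 discs.
A packing using 9 discs:
  disc 1: 750 = 750
  disc 2: 750 = 750
  disc 3: 600 + 150 = 750
  disc 4: 600 + 150 = 750
  disc 5: 550 = 550
  disc 6: 550 = 550
  disc 7: 450 + 350 = 800
  disc 8: 300 + 300 = 600
  disc 9: 300 = 300
No arrangement into 8 discs stays within capacity, so 9 is optimal.

9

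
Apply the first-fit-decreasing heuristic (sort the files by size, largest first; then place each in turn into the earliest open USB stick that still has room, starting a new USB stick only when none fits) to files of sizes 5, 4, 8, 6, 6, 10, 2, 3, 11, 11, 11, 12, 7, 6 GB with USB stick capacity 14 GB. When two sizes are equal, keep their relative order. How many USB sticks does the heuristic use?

8

Sorted descending: 12, 11, 11, 11, 10, 8, 7, 6, 6, 6, 5, 4, 3, 2.
  12 → USB stick 1 (new)  [load 12/14]
  11 → USB stick 2 (new)  [load 11/14]
  11 → USB stick 3 (new)  [load 11/14]
  11 → USB stick 4 (new)  [load 11/14]
  10 → USB stick 5 (new)  [load 10/14]
  8 → USB stick 6 (new)  [load 8/14]
  7 → USB stick 7 (new)  [load 7/14]
  6 → USB stick 6  [load 14/14]
  6 → USB stick 7  [load 13/14]
  6 → USB stick 8 (new)  [load 6/14]
  5 → USB stick 8  [load 11/14]
  4 → USB stick 5  [load 14/14]
  3 → USB stick 2  [load 14/14]
  2 → USB stick 1  [load 14/14]
8 USB sticks opened.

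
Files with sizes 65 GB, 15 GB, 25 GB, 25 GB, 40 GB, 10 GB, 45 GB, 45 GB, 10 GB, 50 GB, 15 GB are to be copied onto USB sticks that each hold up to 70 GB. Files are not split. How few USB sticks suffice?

Total = 65 + 50 + 45 + 45 + 40 + 25 + 25 + 15 + 15 + 10 + 10 = 345 GB.
Lower bound: ⌈345/70⌉ = 5 USB sticks.
A packing using 5 USB sticks:
  USB stick 1: 65 = 65
  USB stick 2: 50 + 10 + 10 = 70
  USB stick 3: 45 + 25 = 70
  USB stick 4: 45 + 25 = 70
  USB stick 5: 40 + 15 + 15 = 70
This matches the lower bound, so 5 is optimal.

5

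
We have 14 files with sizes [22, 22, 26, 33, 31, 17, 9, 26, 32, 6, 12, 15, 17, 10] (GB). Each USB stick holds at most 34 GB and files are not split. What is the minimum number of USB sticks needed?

Total = 33 + 32 + 31 + 26 + 26 + 22 + 22 + 17 + 17 + 15 + 12 + 10 + 9 + 6 = 278 GB.
Lower bound: ⌈278/34⌉ = 9 USB sticks.
A packing using 9 USB sticks:
  USB stick 1: 33 = 33
  USB stick 2: 32 = 32
  USB stick 3: 31 = 31
  USB stick 4: 26 + 6 = 32
  USB stick 5: 26 = 26
  USB stick 6: 22 + 12 = 34
  USB stick 7: 22 + 10 = 32
  USB stick 8: 17 + 17 = 34
  USB stick 9: 15 + 9 = 24
This matches the lower bound, so 9 is optimal.

9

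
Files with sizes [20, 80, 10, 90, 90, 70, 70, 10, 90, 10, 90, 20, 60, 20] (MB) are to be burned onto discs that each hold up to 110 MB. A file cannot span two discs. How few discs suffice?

8

Total = 90 + 90 + 90 + 90 + 80 + 70 + 70 + 60 + 20 + 20 + 20 + 10 + 10 + 10 = 730 MB.
Lower bound: ⌈730/110⌉ = 7 discs.
Also, 8 files each exceed 55 MB, and no two of those can share a disc, so at least 8 discs are needed.
A packing using 8 discs:
  disc 1: 90 + 20 = 110
  disc 2: 90 + 20 = 110
  disc 3: 90 + 20 = 110
  disc 4: 90 + 10 + 10 = 110
  disc 5: 80 + 10 = 90
  disc 6: 70 = 70
  disc 7: 70 = 70
  disc 8: 60 = 60
This matches the lower bound, so 8 is optimal.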